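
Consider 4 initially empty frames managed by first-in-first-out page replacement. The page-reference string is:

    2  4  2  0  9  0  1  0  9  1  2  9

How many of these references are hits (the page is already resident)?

2 → miss, frames (2)
4 → miss, frames (2 4)
2 → hit
0 → miss, frames (2 4 0)
9 → miss, frames (2 4 0 9)
0 → hit
1 → miss, evict 2, frames (4 0 9 1)
0 → hit
9 → hit
1 → hit
2 → miss, evict 4, frames (0 9 1 2)
9 → hit
Hits: 6.

6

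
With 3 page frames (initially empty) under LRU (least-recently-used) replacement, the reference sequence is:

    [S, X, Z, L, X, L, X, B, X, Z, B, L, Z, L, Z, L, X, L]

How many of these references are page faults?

8

S → fault, frames (S)
X → fault, frames (S X)
Z → fault, frames (S X Z)
L → fault, evict S, frames (X Z L)
X → hit
L → hit
X → hit
B → fault, evict Z, frames (L X B)
X → hit
Z → fault, evict L, frames (B X Z)
B → hit
L → fault, evict X, frames (Z B L)
Z → hit
L → hit
Z → hit
L → hit
X → fault, evict B, frames (Z L X)
L → hit
Page faults: 8.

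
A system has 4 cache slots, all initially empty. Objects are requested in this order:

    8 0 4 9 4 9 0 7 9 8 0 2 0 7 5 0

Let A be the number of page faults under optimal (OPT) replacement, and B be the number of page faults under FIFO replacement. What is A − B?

Under OPT: F F F F . . . F . . . F . . F . → 7 faults.
Under FIFO: F F F F . . . F . F F F . . F . → 9 faults.
A − B = 7 − 9 = -2.

-2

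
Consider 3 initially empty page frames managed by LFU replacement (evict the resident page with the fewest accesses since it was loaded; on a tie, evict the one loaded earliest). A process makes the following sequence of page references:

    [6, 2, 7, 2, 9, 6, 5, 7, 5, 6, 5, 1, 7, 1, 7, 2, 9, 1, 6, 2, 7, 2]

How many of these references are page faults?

6: miss, frames {6}
2: miss, frames {6,2}
7: miss, frames {6,2,7}
2: hit
9: miss, evict 6, frames {2,7,9}
6: miss, evict 7, frames {2,9,6}
5: miss, evict 9, frames {2,6,5}
7: miss, evict 6, frames {2,5,7}
5: hit
6: miss, evict 7, frames {2,5,6}
5: hit
1: miss, evict 6, frames {2,5,1}
7: miss, evict 1, frames {2,5,7}
1: miss, evict 7, frames {2,5,1}
7: miss, evict 1, frames {2,5,7}
2: hit
9: miss, evict 7, frames {2,5,9}
1: miss, evict 9, frames {2,5,1}
6: miss, evict 1, frames {2,5,6}
2: hit
7: miss, evict 6, frames {2,5,7}
2: hit
Page faults: 16.

16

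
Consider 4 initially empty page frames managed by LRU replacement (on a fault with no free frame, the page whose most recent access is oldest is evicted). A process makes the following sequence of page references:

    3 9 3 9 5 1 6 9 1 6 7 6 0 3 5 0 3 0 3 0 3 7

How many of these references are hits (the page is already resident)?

3 -> miss, frames {3}
9 -> miss, frames {3,9}
3 -> hit
9 -> hit
5 -> miss, frames {3,9,5}
1 -> miss, frames {3,9,5,1}
6 -> miss, evict 3, frames {9,5,1,6}
9 -> hit
1 -> hit
6 -> hit
7 -> miss, evict 5, frames {9,1,6,7}
6 -> hit
0 -> miss, evict 9, frames {1,7,6,0}
3 -> miss, evict 1, frames {7,6,0,3}
5 -> miss, evict 7, frames {6,0,3,5}
0 -> hit
3 -> hit
0 -> hit
3 -> hit
0 -> hit
3 -> hit
7 -> miss, evict 6, frames {5,0,3,7}
Hits: 12.

12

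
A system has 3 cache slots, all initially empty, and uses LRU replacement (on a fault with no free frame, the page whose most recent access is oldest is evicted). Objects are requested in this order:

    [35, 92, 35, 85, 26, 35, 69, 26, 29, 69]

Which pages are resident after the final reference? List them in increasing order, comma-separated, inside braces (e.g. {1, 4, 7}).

35 → fault, frames [35]
92 → fault, frames [35, 92]
35 → hit
85 → fault, frames [92, 35, 85]
26 → fault, evict 92, frames [35, 85, 26]
35 → hit
69 → fault, evict 85, frames [26, 35, 69]
26 → hit
29 → fault, evict 35, frames [69, 26, 29]
69 → hit

{26, 29, 69}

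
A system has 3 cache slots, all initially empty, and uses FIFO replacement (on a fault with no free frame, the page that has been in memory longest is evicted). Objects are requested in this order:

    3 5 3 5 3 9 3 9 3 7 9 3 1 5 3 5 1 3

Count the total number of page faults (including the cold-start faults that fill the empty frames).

3 → miss, frames (3)
5 → miss, frames (3 5)
3 → hit
5 → hit
3 → hit
9 → miss, frames (3 5 9)
3 → hit
9 → hit
3 → hit
7 → miss, evict 3, frames (5 9 7)
9 → hit
3 → miss, evict 5, frames (9 7 3)
1 → miss, evict 9, frames (7 3 1)
5 → miss, evict 7, frames (3 1 5)
3 → hit
5 → hit
1 → hit
3 → hit
Page faults: 7.

7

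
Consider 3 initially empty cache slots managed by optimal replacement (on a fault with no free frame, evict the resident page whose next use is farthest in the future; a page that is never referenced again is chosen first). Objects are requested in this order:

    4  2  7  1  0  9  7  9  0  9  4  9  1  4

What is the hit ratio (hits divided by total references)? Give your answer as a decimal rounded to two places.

4 -> fault, frames {4}
2 -> fault, frames {4,2}
7 -> fault, frames {4,2,7}
1 -> fault, evict 2, frames {4,7,1}
0 -> fault, evict 1, frames {4,7,0}
9 -> fault, evict 4, frames {7,0,9}
7 -> hit
9 -> hit
0 -> hit
9 -> hit
4 -> fault, evict 0, frames {7,9,4}
9 -> hit
1 -> fault, evict 9, frames {7,4,1}
4 -> hit
Hits: 6 of 14 references → 6/14 = 0.4286.

0.43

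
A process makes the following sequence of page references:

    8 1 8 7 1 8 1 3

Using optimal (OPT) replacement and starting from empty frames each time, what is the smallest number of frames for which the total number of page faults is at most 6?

2

f=1: 8 faults
f=2: 5 faults
f=3: 4 faults
f=4: 4 faults
Smallest f with faults ≤ 6 is 2.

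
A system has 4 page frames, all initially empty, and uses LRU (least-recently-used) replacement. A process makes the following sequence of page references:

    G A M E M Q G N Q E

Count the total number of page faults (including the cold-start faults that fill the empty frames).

8

G → fault, frames [G]
A → fault, frames [G, A]
M → fault, frames [G, A, M]
E → fault, frames [G, A, M, E]
M → hit
Q → fault, evict G, frames [A, E, M, Q]
G → fault, evict A, frames [E, M, Q, G]
N → fault, evict E, frames [M, Q, G, N]
Q → hit
E → fault, evict M, frames [G, N, Q, E]
Page faults: 8.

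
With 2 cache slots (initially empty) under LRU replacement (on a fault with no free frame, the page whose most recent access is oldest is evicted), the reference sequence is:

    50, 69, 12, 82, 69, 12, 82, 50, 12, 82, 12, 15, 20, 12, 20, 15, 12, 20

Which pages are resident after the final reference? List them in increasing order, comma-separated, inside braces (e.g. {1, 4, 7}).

{12, 20}

50 → miss, frames [50]
69 → miss, frames [50, 69]
12 → miss, evict 50, frames [69, 12]
82 → miss, evict 69, frames [12, 82]
69 → miss, evict 12, frames [82, 69]
12 → miss, evict 82, frames [69, 12]
82 → miss, evict 69, frames [12, 82]
50 → miss, evict 12, frames [82, 50]
12 → miss, evict 82, frames [50, 12]
82 → miss, evict 50, frames [12, 82]
12 → hit
15 → miss, evict 82, frames [12, 15]
20 → miss, evict 12, frames [15, 20]
12 → miss, evict 15, frames [20, 12]
20 → hit
15 → miss, evict 12, frames [20, 15]
12 → miss, evict 20, frames [15, 12]
20 → miss, evict 15, frames [12, 20]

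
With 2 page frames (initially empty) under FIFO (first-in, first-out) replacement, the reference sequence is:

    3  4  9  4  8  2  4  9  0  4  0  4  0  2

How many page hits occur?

4

3 -> miss, frames (3)
4 -> miss, frames (3 4)
9 -> miss, evict 3, frames (4 9)
4 -> hit
8 -> miss, evict 4, frames (9 8)
2 -> miss, evict 9, frames (8 2)
4 -> miss, evict 8, frames (2 4)
9 -> miss, evict 2, frames (4 9)
0 -> miss, evict 4, frames (9 0)
4 -> miss, evict 9, frames (0 4)
0 -> hit
4 -> hit
0 -> hit
2 -> miss, evict 0, frames (4 2)
Hits: 4.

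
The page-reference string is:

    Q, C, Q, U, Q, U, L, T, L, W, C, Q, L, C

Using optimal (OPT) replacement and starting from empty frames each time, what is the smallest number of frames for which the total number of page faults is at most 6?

4

f=1: 14 faults
f=2: 9 faults
f=3: 7 faults
f=4: 6 faults
f=5: 6 faults
f=6: 6 faults
Smallest f with faults ≤ 6 is 4.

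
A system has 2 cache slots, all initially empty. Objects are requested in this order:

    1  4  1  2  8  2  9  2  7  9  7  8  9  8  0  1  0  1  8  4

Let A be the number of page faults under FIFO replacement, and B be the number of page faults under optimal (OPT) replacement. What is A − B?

Under FIFO: F F . F F . F F F F . F . . F F . . F F → 13 faults.
Under OPT: F F . F F . F . F . . F . . F F . . F F → 11 faults.
A − B = 13 − 11 = 2.

2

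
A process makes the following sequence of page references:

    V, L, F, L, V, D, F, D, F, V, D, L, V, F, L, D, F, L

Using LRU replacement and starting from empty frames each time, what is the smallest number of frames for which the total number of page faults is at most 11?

3

f=1: 18 faults
f=2: 15 faults
f=3: 8 faults
f=4: 4 faults
Smallest f with faults ≤ 11 is 3.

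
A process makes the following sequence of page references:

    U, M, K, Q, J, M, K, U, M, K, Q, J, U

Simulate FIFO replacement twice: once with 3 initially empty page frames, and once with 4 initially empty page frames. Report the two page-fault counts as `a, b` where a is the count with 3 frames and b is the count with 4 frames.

10, 11

3 frames: F F F F F F F F . . F F . → 10 faults.
4 frames: F F F F F . . F F F F F F → 11 faults.
11 > 10: adding a frame increased faults — Belady's anomaly.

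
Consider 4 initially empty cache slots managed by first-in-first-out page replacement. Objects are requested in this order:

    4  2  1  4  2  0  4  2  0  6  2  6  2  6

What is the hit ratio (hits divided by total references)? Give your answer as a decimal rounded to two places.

0.64

4 → fault, frames {4}
2 → fault, frames {4,2}
1 → fault, frames {4,2,1}
4 → hit
2 → hit
0 → fault, frames {4,2,1,0}
4 → hit
2 → hit
0 → hit
6 → fault, evict 4, frames {2,1,0,6}
2 → hit
6 → hit
2 → hit
6 → hit
Hits: 9 of 14 references → 9/14 = 0.6429.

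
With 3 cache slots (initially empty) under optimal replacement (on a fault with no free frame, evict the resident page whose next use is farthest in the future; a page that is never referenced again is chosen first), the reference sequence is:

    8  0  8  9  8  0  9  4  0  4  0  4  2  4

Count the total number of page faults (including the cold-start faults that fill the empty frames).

5

8: fault, frames {8}
0: fault, frames {8,0}
8: hit
9: fault, frames {8,0,9}
8: hit
0: hit
9: hit
4: fault, evict 9, frames {8,0,4}
0: hit
4: hit
0: hit
4: hit
2: fault, evict 0, frames {8,4,2}
4: hit
Page faults: 5.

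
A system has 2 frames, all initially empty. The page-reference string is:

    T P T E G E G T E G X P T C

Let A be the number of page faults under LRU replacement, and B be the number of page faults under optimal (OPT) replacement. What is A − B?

2

Under LRU: F F . F F . . F F F F F F F → 11 faults.
Under OPT: F F . F F . . F . F F F . F → 9 faults.
A − B = 11 − 9 = 2.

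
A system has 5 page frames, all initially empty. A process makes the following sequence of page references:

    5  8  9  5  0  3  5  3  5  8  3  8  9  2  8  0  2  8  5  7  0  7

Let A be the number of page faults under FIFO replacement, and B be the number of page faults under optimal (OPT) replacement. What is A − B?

1

Under FIFO: F F F . F F . . . . . . . F . . . . F F . . → 8 faults.
Under OPT: F F F . F F . . . . . . . F . . . . . F . . → 7 faults.
A − B = 8 − 7 = 1.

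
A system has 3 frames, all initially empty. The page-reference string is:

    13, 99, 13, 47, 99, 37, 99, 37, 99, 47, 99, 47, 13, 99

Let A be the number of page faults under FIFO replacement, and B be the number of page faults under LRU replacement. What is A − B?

Under FIFO: F F . F . F . . . . . . F F → 6 faults.
Under LRU: F F . F . F . . . . . . F . → 5 faults.
A − B = 6 − 5 = 1.

1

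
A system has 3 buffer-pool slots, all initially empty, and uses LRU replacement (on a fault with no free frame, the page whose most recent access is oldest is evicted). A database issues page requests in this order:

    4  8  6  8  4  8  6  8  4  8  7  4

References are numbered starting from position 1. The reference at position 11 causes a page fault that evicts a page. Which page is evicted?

pos 1: 4 -> fault, frames {4}
pos 2: 8 -> fault, frames {4,8}
pos 3: 6 -> fault, frames {4,8,6}
pos 4: 8 -> hit
pos 5: 4 -> hit
pos 6: 8 -> hit
pos 7: 6 -> hit
pos 8: 8 -> hit
pos 9: 4 -> hit
pos 10: 8 -> hit
pos 11: 7 -> fault, evict 6, frames {4,8,7}
At position 11, page 6 is evicted.

6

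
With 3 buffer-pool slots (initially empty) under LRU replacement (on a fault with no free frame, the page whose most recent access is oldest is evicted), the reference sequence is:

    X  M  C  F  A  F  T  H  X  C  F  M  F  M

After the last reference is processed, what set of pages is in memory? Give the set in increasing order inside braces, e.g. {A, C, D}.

X: fault, frames [X]
M: fault, frames [X, M]
C: fault, frames [X, M, C]
F: fault, evict X, frames [M, C, F]
A: fault, evict M, frames [C, F, A]
F: hit
T: fault, evict C, frames [A, F, T]
H: fault, evict A, frames [F, T, H]
X: fault, evict F, frames [T, H, X]
C: fault, evict T, frames [H, X, C]
F: fault, evict H, frames [X, C, F]
M: fault, evict X, frames [C, F, M]
F: hit
M: hit

{C, F, M}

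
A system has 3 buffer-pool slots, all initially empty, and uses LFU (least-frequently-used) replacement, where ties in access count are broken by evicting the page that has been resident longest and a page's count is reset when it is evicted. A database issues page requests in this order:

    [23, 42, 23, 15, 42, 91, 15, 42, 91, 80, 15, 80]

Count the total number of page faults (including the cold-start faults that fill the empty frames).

23 -> fault, frames (23)
42 -> fault, frames (23 42)
23 -> hit
15 -> fault, frames (23 42 15)
42 -> hit
91 -> fault, evict 15, frames (23 42 91)
15 -> fault, evict 91, frames (23 42 15)
42 -> hit
91 -> fault, evict 15, frames (23 42 91)
80 -> fault, evict 91, frames (23 42 80)
15 -> fault, evict 80, frames (23 42 15)
80 -> fault, evict 15, frames (23 42 80)
Page faults: 9.

9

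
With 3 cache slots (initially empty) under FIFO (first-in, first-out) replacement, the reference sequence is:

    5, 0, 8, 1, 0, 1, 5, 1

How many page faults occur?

5: fault, frames [5]
0: fault, frames [5, 0]
8: fault, frames [5, 0, 8]
1: fault, evict 5, frames [0, 8, 1]
0: hit
1: hit
5: fault, evict 0, frames [8, 1, 5]
1: hit
Page faults: 5.

5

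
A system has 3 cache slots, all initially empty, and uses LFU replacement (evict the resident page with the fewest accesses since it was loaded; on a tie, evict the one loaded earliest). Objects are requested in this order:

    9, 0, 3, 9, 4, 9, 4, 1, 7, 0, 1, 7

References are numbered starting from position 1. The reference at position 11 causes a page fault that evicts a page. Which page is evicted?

pos 1: 9 -> fault, frames {9}
pos 2: 0 -> fault, frames {9,0}
pos 3: 3 -> fault, frames {9,0,3}
pos 4: 9 -> hit
pos 5: 4 -> fault, evict 0, frames {9,3,4}
pos 6: 9 -> hit
pos 7: 4 -> hit
pos 8: 1 -> fault, evict 3, frames {9,4,1}
pos 9: 7 -> fault, evict 1, frames {9,4,7}
pos 10: 0 -> fault, evict 7, frames {9,4,0}
pos 11: 1 -> fault, evict 0, frames {9,4,1}
At position 11, page 0 is evicted.

0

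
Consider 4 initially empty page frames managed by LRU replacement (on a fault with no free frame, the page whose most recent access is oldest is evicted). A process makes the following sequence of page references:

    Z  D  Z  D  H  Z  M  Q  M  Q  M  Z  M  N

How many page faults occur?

Z: fault, frames {Z}
D: fault, frames {Z,D}
Z: hit
D: hit
H: fault, frames {Z,D,H}
Z: hit
M: fault, frames {D,H,Z,M}
Q: fault, evict D, frames {H,Z,M,Q}
M: hit
Q: hit
M: hit
Z: hit
M: hit
N: fault, evict H, frames {Q,Z,M,N}
Page faults: 6.

6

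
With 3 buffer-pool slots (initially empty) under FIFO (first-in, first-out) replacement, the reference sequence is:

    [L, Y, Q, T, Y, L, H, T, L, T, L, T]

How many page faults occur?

6

L -> miss, frames (L)
Y -> miss, frames (L Y)
Q -> miss, frames (L Y Q)
T -> miss, evict L, frames (Y Q T)
Y -> hit
L -> miss, evict Y, frames (Q T L)
H -> miss, evict Q, frames (T L H)
T -> hit
L -> hit
T -> hit
L -> hit
T -> hit
Page faults: 6.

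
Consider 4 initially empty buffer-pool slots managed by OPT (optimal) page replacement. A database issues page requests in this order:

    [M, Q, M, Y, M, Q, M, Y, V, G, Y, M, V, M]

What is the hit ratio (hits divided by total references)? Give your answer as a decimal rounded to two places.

M → miss, frames [M]
Q → miss, frames [M, Q]
M → hit
Y → miss, frames [M, Q, Y]
M → hit
Q → hit
M → hit
Y → hit
V → miss, frames [M, Q, Y, V]
G → miss, evict Q, frames [M, Y, V, G]
Y → hit
M → hit
V → hit
M → hit
Hits: 9 of 14 references → 9/14 = 0.6429.

0.64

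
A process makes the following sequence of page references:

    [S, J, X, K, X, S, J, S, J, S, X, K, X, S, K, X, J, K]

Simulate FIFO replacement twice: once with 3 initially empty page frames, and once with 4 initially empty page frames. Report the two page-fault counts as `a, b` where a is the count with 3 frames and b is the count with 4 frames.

10, 4

3 frames: F F F F . F F . . . F F . F . . F . → 10 faults.
4 frames: F F F F . . . . . . . . . . . . . . → 4 faults.
4 < 10: adding a frame reduced faults, as is typical.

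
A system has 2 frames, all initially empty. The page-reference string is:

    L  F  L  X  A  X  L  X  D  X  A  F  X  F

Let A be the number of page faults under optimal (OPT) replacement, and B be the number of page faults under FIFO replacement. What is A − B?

-2

Under OPT: F F . F F . F . F . F F . . → 8 faults.
Under FIFO: F F . F F . F F F . F F F . → 10 faults.
A − B = 8 − 10 = -2.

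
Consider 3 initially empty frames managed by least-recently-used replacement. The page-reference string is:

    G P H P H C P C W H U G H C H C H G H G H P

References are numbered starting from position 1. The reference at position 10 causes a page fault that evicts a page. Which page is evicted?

pos 1: G → miss, frames [G]
pos 2: P → miss, frames [G, P]
pos 3: H → miss, frames [G, P, H]
pos 4: P → hit
pos 5: H → hit
pos 6: C → miss, evict G, frames [P, H, C]
pos 7: P → hit
pos 8: C → hit
pos 9: W → miss, evict H, frames [P, C, W]
pos 10: H → miss, evict P, frames [C, W, H]
At position 10, page P is evicted.

P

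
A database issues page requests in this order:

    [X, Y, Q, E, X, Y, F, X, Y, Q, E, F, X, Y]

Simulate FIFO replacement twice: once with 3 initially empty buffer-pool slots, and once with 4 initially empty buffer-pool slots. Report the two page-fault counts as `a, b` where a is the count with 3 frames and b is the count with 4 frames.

11, 12

3 frames: F F F F F F F . . F F . F F → 11 faults.
4 frames: F F F F . . F F F F F F F F → 12 faults.
12 > 11: adding a frame increased faults — Belady's anomaly.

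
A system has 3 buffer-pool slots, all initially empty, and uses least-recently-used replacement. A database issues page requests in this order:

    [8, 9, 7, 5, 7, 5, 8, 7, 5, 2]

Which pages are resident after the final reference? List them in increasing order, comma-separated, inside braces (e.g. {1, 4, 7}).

8 → fault, frames [8]
9 → fault, frames [8, 9]
7 → fault, frames [8, 9, 7]
5 → fault, evict 8, frames [9, 7, 5]
7 → hit
5 → hit
8 → fault, evict 9, frames [7, 5, 8]
7 → hit
5 → hit
2 → fault, evict 8, frames [7, 5, 2]

{2, 5, 7}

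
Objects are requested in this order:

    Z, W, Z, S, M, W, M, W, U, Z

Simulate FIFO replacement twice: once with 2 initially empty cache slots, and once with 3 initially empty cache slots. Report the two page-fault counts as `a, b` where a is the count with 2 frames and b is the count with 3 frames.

7, 6

2 frames: F F . F F F . . F F → 7 faults.
3 frames: F F . F F . . . F F → 6 faults.
6 < 7: adding a frame reduced faults, as is typical.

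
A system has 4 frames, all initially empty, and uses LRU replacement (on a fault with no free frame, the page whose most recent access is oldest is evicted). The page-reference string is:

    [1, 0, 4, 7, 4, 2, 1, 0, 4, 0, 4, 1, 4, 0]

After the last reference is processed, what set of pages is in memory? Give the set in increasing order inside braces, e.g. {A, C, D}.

{0, 1, 2, 4}

1: fault, frames {1}
0: fault, frames {1,0}
4: fault, frames {1,0,4}
7: fault, frames {1,0,4,7}
4: hit
2: fault, evict 1, frames {0,7,4,2}
1: fault, evict 0, frames {7,4,2,1}
0: fault, evict 7, frames {4,2,1,0}
4: hit
0: hit
4: hit
1: hit
4: hit
0: hit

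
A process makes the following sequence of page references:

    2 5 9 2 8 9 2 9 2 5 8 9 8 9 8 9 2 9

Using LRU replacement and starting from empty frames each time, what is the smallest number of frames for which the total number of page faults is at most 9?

3

f=1: 18 faults
f=2: 11 faults
f=3: 8 faults
f=4: 4 faults
Smallest f with faults ≤ 9 is 3.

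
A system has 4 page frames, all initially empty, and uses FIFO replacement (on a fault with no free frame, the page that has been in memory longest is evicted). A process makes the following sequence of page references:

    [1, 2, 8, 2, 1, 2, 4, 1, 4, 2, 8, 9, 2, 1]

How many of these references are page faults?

1: miss, frames {1}
2: miss, frames {1,2}
8: miss, frames {1,2,8}
2: hit
1: hit
2: hit
4: miss, frames {1,2,8,4}
1: hit
4: hit
2: hit
8: hit
9: miss, evict 1, frames {2,8,4,9}
2: hit
1: miss, evict 2, frames {8,4,9,1}
Page faults: 6.

6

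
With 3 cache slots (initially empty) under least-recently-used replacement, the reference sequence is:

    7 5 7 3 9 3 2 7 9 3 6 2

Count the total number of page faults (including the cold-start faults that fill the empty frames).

10

7: miss, frames {7}
5: miss, frames {7,5}
7: hit
3: miss, frames {5,7,3}
9: miss, evict 5, frames {7,3,9}
3: hit
2: miss, evict 7, frames {9,3,2}
7: miss, evict 9, frames {3,2,7}
9: miss, evict 3, frames {2,7,9}
3: miss, evict 2, frames {7,9,3}
6: miss, evict 7, frames {9,3,6}
2: miss, evict 9, frames {3,6,2}
Page faults: 10.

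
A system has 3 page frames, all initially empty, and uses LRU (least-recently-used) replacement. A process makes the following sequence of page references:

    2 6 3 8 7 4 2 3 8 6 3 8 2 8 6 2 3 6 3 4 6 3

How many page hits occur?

2 -> fault, frames (2)
6 -> fault, frames (2 6)
3 -> fault, frames (2 6 3)
8 -> fault, evict 2, frames (6 3 8)
7 -> fault, evict 6, frames (3 8 7)
4 -> fault, evict 3, frames (8 7 4)
2 -> fault, evict 8, frames (7 4 2)
3 -> fault, evict 7, frames (4 2 3)
8 -> fault, evict 4, frames (2 3 8)
6 -> fault, evict 2, frames (3 8 6)
3 -> hit
8 -> hit
2 -> fault, evict 6, frames (3 8 2)
8 -> hit
6 -> fault, evict 3, frames (2 8 6)
2 -> hit
3 -> fault, evict 8, frames (6 2 3)
6 -> hit
3 -> hit
4 -> fault, evict 2, frames (6 3 4)
6 -> hit
3 -> hit
Hits: 8.

8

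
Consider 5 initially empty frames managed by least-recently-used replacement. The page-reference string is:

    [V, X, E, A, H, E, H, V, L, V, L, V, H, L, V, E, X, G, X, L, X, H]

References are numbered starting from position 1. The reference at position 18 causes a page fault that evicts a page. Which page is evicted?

pos 1: V -> fault, frames (V)
pos 2: X -> fault, frames (V X)
pos 3: E -> fault, frames (V X E)
pos 4: A -> fault, frames (V X E A)
pos 5: H -> fault, frames (V X E A H)
pos 6: E -> hit
pos 7: H -> hit
pos 8: V -> hit
pos 9: L -> fault, evict X, frames (A E H V L)
pos 10: V -> hit
pos 11: L -> hit
pos 12: V -> hit
pos 13: H -> hit
pos 14: L -> hit
pos 15: V -> hit
pos 16: E -> hit
pos 17: X -> fault, evict A, frames (H L V E X)
pos 18: G -> fault, evict H, frames (L V E X G)
At position 18, page H is evicted.

H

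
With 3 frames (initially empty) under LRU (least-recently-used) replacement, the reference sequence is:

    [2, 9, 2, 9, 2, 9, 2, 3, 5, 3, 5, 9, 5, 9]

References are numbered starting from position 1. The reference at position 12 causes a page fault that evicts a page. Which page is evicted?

2

pos 1: 2: miss, frames {2}
pos 2: 9: miss, frames {2,9}
pos 3: 2: hit
pos 4: 9: hit
pos 5: 2: hit
pos 6: 9: hit
pos 7: 2: hit
pos 8: 3: miss, frames {9,2,3}
pos 9: 5: miss, evict 9, frames {2,3,5}
pos 10: 3: hit
pos 11: 5: hit
pos 12: 9: miss, evict 2, frames {3,5,9}
At position 12, page 2 is evicted.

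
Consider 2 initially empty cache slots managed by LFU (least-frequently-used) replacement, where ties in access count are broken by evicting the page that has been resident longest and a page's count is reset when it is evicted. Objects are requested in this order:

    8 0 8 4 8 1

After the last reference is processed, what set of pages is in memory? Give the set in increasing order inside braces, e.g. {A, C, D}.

8 → miss, frames {8}
0 → miss, frames {8,0}
8 → hit
4 → miss, evict 0, frames {8,4}
8 → hit
1 → miss, evict 4, frames {8,1}

{1, 8}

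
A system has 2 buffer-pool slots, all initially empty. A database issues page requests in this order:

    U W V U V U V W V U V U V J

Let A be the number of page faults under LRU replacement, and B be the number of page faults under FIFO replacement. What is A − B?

Under LRU: F F F F . . . F . F . . . F → 7 faults.
Under FIFO: F F F F . . . F F F . . . F → 8 faults.
A − B = 7 − 8 = -1.

-1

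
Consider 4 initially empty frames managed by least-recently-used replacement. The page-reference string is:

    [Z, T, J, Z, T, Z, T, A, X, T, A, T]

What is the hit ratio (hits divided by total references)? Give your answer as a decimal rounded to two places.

0.58

Z -> miss, frames [Z]
T -> miss, frames [Z, T]
J -> miss, frames [Z, T, J]
Z -> hit
T -> hit
Z -> hit
T -> hit
A -> miss, frames [J, Z, T, A]
X -> miss, evict J, frames [Z, T, A, X]
T -> hit
A -> hit
T -> hit
Hits: 7 of 12 references → 7/12 = 0.5833.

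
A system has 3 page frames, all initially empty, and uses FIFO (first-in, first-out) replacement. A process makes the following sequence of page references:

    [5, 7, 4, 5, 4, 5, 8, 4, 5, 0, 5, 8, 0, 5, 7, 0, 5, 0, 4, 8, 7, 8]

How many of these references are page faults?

5 -> fault, frames {5}
7 -> fault, frames {5,7}
4 -> fault, frames {5,7,4}
5 -> hit
4 -> hit
5 -> hit
8 -> fault, evict 5, frames {7,4,8}
4 -> hit
5 -> fault, evict 7, frames {4,8,5}
0 -> fault, evict 4, frames {8,5,0}
5 -> hit
8 -> hit
0 -> hit
5 -> hit
7 -> fault, evict 8, frames {5,0,7}
0 -> hit
5 -> hit
0 -> hit
4 -> fault, evict 5, frames {0,7,4}
8 -> fault, evict 0, frames {7,4,8}
7 -> hit
8 -> hit
Page faults: 9.

9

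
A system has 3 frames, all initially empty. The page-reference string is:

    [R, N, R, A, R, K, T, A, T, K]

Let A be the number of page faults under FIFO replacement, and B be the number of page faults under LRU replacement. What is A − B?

Under FIFO: F F . F . F F . . . → 5 faults.
Under LRU: F F . F . F F F . . → 6 faults.
A − B = 5 − 6 = -1.

-1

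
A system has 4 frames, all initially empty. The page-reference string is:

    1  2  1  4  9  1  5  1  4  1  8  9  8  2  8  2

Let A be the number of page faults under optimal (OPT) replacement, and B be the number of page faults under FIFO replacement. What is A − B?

Under OPT: F F . F F . F . . . F . . F . . → 7 faults.
Under FIFO: F F . F F . F F . . F . . F . . → 8 faults.
A − B = 7 − 8 = -1.

-1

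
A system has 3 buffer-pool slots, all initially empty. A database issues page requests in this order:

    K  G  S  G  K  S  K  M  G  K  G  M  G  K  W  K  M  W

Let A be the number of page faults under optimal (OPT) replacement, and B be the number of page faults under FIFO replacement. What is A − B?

-3

Under OPT: F F F . . . . F . . . . . . F . . . → 5 faults.
Under FIFO: F F F . . . . F . F F . . . F . F . → 8 faults.
A − B = 5 − 8 = -3.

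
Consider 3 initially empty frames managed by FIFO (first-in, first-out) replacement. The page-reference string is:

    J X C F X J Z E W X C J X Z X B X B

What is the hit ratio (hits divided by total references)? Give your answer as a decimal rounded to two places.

0.22

J: miss, frames {J}
X: miss, frames {J,X}
C: miss, frames {J,X,C}
F: miss, evict J, frames {X,C,F}
X: hit
J: miss, evict X, frames {C,F,J}
Z: miss, evict C, frames {F,J,Z}
E: miss, evict F, frames {J,Z,E}
W: miss, evict J, frames {Z,E,W}
X: miss, evict Z, frames {E,W,X}
C: miss, evict E, frames {W,X,C}
J: miss, evict W, frames {X,C,J}
X: hit
Z: miss, evict X, frames {C,J,Z}
X: miss, evict C, frames {J,Z,X}
B: miss, evict J, frames {Z,X,B}
X: hit
B: hit
Hits: 4 of 18 references → 4/18 = 0.2222.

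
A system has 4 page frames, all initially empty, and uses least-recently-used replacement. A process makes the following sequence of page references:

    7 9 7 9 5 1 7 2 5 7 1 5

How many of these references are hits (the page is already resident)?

7

7: miss, frames (7)
9: miss, frames (7 9)
7: hit
9: hit
5: miss, frames (7 9 5)
1: miss, frames (7 9 5 1)
7: hit
2: miss, evict 9, frames (5 1 7 2)
5: hit
7: hit
1: hit
5: hit
Hits: 7.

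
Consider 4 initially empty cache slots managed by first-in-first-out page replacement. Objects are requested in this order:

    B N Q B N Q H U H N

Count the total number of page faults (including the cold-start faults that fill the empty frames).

5

B → miss, frames (B)
N → miss, frames (B N)
Q → miss, frames (B N Q)
B → hit
N → hit
Q → hit
H → miss, frames (B N Q H)
U → miss, evict B, frames (N Q H U)
H → hit
N → hit
Page faults: 5.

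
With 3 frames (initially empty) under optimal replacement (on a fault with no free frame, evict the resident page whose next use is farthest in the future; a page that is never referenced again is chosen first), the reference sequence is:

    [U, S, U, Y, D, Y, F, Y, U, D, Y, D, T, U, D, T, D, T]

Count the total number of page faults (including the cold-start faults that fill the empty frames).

U -> fault, frames [U]
S -> fault, frames [U, S]
U -> hit
Y -> fault, frames [U, S, Y]
D -> fault, evict S, frames [U, Y, D]
Y -> hit
F -> fault, evict D, frames [U, Y, F]
Y -> hit
U -> hit
D -> fault, evict F, frames [U, Y, D]
Y -> hit
D -> hit
T -> fault, evict Y, frames [U, D, T]
U -> hit
D -> hit
T -> hit
D -> hit
T -> hit
Page faults: 7.

7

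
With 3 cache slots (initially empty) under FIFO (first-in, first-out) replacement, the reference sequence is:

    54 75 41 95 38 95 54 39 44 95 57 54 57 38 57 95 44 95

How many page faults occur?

14

54: miss, frames (54)
75: miss, frames (54 75)
41: miss, frames (54 75 41)
95: miss, evict 54, frames (75 41 95)
38: miss, evict 75, frames (41 95 38)
95: hit
54: miss, evict 41, frames (95 38 54)
39: miss, evict 95, frames (38 54 39)
44: miss, evict 38, frames (54 39 44)
95: miss, evict 54, frames (39 44 95)
57: miss, evict 39, frames (44 95 57)
54: miss, evict 44, frames (95 57 54)
57: hit
38: miss, evict 95, frames (57 54 38)
57: hit
95: miss, evict 57, frames (54 38 95)
44: miss, evict 54, frames (38 95 44)
95: hit
Page faults: 14.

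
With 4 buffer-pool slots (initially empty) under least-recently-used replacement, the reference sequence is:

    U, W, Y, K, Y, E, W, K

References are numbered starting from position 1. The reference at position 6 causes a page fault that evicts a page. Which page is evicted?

pos 1: U → fault, frames {U}
pos 2: W → fault, frames {U,W}
pos 3: Y → fault, frames {U,W,Y}
pos 4: K → fault, frames {U,W,Y,K}
pos 5: Y → hit
pos 6: E → fault, evict U, frames {W,K,Y,E}
At position 6, page U is evicted.

U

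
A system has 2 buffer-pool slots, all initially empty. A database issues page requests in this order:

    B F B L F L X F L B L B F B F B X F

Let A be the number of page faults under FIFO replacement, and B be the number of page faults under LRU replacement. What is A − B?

-2

Under FIFO: F F . F . . F F F F . . F . . . F . → 9 faults.
Under LRU: F F . F F . F F F F . . F . . . F F → 11 faults.
A − B = 9 − 11 = -2.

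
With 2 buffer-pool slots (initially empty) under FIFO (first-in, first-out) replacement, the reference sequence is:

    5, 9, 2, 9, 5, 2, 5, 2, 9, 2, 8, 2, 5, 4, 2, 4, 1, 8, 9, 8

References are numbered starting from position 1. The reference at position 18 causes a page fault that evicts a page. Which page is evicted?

2

pos 1: 5 -> miss, frames (5)
pos 2: 9 -> miss, frames (5 9)
pos 3: 2 -> miss, evict 5, frames (9 2)
pos 4: 9 -> hit
pos 5: 5 -> miss, evict 9, frames (2 5)
pos 6: 2 -> hit
pos 7: 5 -> hit
pos 8: 2 -> hit
pos 9: 9 -> miss, evict 2, frames (5 9)
pos 10: 2 -> miss, evict 5, frames (9 2)
pos 11: 8 -> miss, evict 9, frames (2 8)
pos 12: 2 -> hit
pos 13: 5 -> miss, evict 2, frames (8 5)
pos 14: 4 -> miss, evict 8, frames (5 4)
pos 15: 2 -> miss, evict 5, frames (4 2)
pos 16: 4 -> hit
pos 17: 1 -> miss, evict 4, frames (2 1)
pos 18: 8 -> miss, evict 2, frames (1 8)
At position 18, page 2 is evicted.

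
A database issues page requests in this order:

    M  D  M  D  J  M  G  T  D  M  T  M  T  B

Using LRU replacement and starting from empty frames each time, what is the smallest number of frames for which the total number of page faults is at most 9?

f=1: 14 faults
f=2: 10 faults
f=3: 8 faults
f=4: 7 faults
f=5: 6 faults
f=6: 6 faults
Smallest f with faults ≤ 9 is 3.

3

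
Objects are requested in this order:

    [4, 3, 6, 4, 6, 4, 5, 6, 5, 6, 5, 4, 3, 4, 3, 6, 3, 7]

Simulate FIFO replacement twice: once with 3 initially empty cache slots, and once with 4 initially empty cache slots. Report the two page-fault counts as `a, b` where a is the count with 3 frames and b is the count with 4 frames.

8, 5

3 frames: F F F . . . F . . . . F F . . F . F → 8 faults.
4 frames: F F F . . . F . . . . . . . . . . F → 5 faults.
5 < 8: adding a frame reduced faults, as is typical.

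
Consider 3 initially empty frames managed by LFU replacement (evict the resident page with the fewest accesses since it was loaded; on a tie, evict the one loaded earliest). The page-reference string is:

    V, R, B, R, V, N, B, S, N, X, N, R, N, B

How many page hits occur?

4

V → miss, frames (V)
R → miss, frames (V R)
B → miss, frames (V R B)
R → hit
V → hit
N → miss, evict B, frames (V R N)
B → miss, evict N, frames (V R B)
S → miss, evict B, frames (V R S)
N → miss, evict S, frames (V R N)
X → miss, evict N, frames (V R X)
N → miss, evict X, frames (V R N)
R → hit
N → hit
B → miss, evict V, frames (R N B)
Hits: 4.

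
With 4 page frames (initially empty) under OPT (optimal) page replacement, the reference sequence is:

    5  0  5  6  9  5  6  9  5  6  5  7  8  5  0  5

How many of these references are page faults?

6

5: miss, frames {5}
0: miss, frames {5,0}
5: hit
6: miss, frames {5,0,6}
9: miss, frames {5,0,6,9}
5: hit
6: hit
9: hit
5: hit
6: hit
5: hit
7: miss, evict 9, frames {5,0,6,7}
8: miss, evict 7, frames {5,0,6,8}
5: hit
0: hit
5: hit
Page faults: 6.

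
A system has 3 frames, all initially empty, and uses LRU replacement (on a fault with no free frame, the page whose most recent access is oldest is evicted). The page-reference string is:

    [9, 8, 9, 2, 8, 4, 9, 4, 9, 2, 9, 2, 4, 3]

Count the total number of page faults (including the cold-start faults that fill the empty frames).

7

9 → fault, frames {9}
8 → fault, frames {9,8}
9 → hit
2 → fault, frames {8,9,2}
8 → hit
4 → fault, evict 9, frames {2,8,4}
9 → fault, evict 2, frames {8,4,9}
4 → hit
9 → hit
2 → fault, evict 8, frames {4,9,2}
9 → hit
2 → hit
4 → hit
3 → fault, evict 9, frames {2,4,3}
Page faults: 7.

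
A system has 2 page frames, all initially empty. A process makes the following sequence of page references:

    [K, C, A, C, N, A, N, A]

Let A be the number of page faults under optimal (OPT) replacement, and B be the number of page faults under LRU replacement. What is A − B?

Under OPT: F F F . F . . . → 4 faults.
Under LRU: F F F . F F . . → 5 faults.
A − B = 4 − 5 = -1.

-1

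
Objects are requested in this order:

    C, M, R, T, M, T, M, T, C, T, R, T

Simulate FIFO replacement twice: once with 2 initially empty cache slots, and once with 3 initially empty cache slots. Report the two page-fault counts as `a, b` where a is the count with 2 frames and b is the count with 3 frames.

2 frames: F F F F F . . . F F F . → 8 faults.
3 frames: F F F F . . . . F . . . → 5 faults.
5 < 8: adding a frame reduced faults, as is typical.

8, 5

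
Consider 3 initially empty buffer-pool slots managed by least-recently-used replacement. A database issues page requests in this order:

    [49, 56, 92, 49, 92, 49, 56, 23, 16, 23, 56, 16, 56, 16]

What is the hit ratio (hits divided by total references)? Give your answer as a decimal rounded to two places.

0.64

49: fault, frames (49)
56: fault, frames (49 56)
92: fault, frames (49 56 92)
49: hit
92: hit
49: hit
56: hit
23: fault, evict 92, frames (49 56 23)
16: fault, evict 49, frames (56 23 16)
23: hit
56: hit
16: hit
56: hit
16: hit
Hits: 9 of 14 references → 9/14 = 0.6429.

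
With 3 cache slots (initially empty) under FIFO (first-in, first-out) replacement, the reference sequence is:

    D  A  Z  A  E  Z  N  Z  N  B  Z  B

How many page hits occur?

5

D: miss, frames [D]
A: miss, frames [D, A]
Z: miss, frames [D, A, Z]
A: hit
E: miss, evict D, frames [A, Z, E]
Z: hit
N: miss, evict A, frames [Z, E, N]
Z: hit
N: hit
B: miss, evict Z, frames [E, N, B]
Z: miss, evict E, frames [N, B, Z]
B: hit
Hits: 5.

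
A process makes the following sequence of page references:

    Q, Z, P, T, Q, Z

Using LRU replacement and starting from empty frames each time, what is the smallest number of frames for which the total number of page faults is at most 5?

4

f=1: 6 faults
f=2: 6 faults
f=3: 6 faults
f=4: 4 faults
Smallest f with faults ≤ 5 is 4.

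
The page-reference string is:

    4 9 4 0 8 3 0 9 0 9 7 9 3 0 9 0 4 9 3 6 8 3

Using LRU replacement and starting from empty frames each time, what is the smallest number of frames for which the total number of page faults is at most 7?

f=1: 22 faults
f=2: 17 faults
f=3: 13 faults
f=4: 10 faults
f=5: 9 faults
f=6: 8 faults
f=7: 7 faults
Smallest f with faults ≤ 7 is 7.

7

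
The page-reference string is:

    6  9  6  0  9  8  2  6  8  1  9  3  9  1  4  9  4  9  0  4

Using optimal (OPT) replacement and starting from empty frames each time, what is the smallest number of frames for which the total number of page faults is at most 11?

f=1: 20 faults
f=2: 12 faults
f=3: 10 faults
f=4: 9 faults
f=5: 8 faults
f=6: 8 faults
f=7: 8 faults
f=8: 8 faults
Smallest f with faults ≤ 11 is 3.

3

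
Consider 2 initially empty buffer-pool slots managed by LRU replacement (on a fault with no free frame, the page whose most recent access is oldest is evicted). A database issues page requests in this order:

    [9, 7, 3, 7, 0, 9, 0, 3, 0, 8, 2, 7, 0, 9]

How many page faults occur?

9 -> miss, frames {9}
7 -> miss, frames {9,7}
3 -> miss, evict 9, frames {7,3}
7 -> hit
0 -> miss, evict 3, frames {7,0}
9 -> miss, evict 7, frames {0,9}
0 -> hit
3 -> miss, evict 9, frames {0,3}
0 -> hit
8 -> miss, evict 3, frames {0,8}
2 -> miss, evict 0, frames {8,2}
7 -> miss, evict 8, frames {2,7}
0 -> miss, evict 2, frames {7,0}
9 -> miss, evict 7, frames {0,9}
Page faults: 11.

11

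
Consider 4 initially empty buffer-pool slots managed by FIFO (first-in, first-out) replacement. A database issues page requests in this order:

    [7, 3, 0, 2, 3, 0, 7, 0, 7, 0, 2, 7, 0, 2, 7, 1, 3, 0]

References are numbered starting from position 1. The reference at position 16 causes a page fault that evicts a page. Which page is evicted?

pos 1: 7 -> fault, frames {7}
pos 2: 3 -> fault, frames {7,3}
pos 3: 0 -> fault, frames {7,3,0}
pos 4: 2 -> fault, frames {7,3,0,2}
pos 5: 3 -> hit
pos 6: 0 -> hit
pos 7: 7 -> hit
pos 8: 0 -> hit
pos 9: 7 -> hit
pos 10: 0 -> hit
pos 11: 2 -> hit
pos 12: 7 -> hit
pos 13: 0 -> hit
pos 14: 2 -> hit
pos 15: 7 -> hit
pos 16: 1 -> fault, evict 7, frames {3,0,2,1}
At position 16, page 7 is evicted.

7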